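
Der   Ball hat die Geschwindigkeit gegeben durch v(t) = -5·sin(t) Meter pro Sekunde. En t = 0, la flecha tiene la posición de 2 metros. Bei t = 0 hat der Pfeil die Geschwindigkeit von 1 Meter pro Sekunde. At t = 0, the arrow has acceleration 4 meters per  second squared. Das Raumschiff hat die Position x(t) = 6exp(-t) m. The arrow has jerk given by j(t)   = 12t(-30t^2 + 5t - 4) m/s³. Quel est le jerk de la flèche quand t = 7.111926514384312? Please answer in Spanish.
Usando j(t) = 12·t·(-30·t^2 + 5·t - 4) y sustituyendo t = 7.111926514384312, encontramos j = -126804.966705677.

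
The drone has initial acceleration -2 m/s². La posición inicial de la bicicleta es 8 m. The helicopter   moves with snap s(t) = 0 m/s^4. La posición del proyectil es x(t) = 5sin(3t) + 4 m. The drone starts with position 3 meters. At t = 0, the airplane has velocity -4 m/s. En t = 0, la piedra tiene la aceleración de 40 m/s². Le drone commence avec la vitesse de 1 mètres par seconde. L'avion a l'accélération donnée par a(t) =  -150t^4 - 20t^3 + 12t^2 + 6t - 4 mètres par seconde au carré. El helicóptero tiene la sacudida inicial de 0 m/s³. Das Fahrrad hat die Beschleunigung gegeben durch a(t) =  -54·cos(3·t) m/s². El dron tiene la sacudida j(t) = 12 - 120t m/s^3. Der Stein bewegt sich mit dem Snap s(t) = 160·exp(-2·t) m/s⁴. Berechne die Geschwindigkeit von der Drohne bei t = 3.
Ausgehend von dem Ruck j(t) = 12 - 120·t, nehmen wir 2 Integrale. Die Stammfunktion von dem Ruck ist die Beschleunigung. Mit a(0) = -2 erhalten wir a(t) = -60·t^2 + 12·t - 2. Durch Integration von der Beschleunigung und Verwendung der Anfangsbedingung v(0) = 1, erhalten wir v(t) = -20·t^3 + 6·t^2 - 2·t + 1. Aus der Gleichung für die Geschwindigkeit v(t) = -20·t^3 + 6·t^2 - 2·t + 1, setzen wir t = 3 ein und erhalten v = -491.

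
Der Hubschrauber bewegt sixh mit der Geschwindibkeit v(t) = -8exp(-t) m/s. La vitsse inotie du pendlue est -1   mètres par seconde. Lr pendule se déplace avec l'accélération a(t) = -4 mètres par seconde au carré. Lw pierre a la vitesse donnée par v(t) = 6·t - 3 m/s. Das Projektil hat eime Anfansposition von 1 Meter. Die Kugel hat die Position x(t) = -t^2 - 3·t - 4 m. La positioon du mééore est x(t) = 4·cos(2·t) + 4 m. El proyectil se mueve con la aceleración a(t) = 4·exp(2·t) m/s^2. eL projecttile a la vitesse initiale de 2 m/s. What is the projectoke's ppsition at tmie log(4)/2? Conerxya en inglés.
To solve this, we need to take 2 antiderivatives of our acceleration equation a(t) = 4·exp(2·t). The integral of acceleration is velocity. Using v(0) = 2, we get v(t) = 2·exp(2·t). Taking ∫v(t)dt and applying x(0) = 1, we find x(t) = exp(2·t). From the given position equation x(t) = exp(2·t), we substitute t = log(4)/2 to get x = 4.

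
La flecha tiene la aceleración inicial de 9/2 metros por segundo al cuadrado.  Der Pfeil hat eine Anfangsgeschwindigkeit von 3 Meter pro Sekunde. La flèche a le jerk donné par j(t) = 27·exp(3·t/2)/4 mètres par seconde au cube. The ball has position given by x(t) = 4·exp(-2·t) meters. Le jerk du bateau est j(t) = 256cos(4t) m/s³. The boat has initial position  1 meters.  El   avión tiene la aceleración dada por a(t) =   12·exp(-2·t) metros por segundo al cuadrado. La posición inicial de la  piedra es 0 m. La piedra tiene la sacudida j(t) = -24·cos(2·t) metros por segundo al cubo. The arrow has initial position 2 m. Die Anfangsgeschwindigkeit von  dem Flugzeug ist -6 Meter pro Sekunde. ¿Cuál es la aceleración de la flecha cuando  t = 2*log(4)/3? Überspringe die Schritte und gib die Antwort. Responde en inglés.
The answer is 18.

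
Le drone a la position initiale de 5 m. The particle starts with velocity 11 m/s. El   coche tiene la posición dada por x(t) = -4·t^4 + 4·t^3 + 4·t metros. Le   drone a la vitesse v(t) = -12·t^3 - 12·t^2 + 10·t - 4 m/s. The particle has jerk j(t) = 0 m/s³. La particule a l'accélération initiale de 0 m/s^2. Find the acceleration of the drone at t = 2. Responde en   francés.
En partant de la vitesse v(t) = -12·t^3 - 12·t^2 + 10·t - 4, nous prenons 1 dérivée. En prenant d/dt de v(t), nous trouvons a(t) = -36·t^2 - 24·t + 10. Nous avons l'accélération a(t) = -36·t^2 - 24·t + 10. En substituant t = 2: a(2) = -182.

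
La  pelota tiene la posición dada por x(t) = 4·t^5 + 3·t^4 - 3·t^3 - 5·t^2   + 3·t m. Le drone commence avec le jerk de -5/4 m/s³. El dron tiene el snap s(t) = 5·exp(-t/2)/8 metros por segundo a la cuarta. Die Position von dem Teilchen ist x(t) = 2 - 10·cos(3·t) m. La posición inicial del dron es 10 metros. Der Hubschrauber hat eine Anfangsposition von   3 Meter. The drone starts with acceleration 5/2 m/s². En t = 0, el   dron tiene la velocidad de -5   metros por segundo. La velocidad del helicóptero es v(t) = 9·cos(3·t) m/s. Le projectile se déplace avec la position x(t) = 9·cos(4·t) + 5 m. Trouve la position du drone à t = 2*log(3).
Nous devons trouver l'intégrale de notre équation du snap s(t) = 5·exp(-t/2)/8 4 fois. La primitive du snap, avec j(0) = -5/4, donne le jerk: j(t) = -5·exp(-t/2)/4. En prenant ∫j(t)dt et en appliquant a(0) = 5/2, nous trouvons a(t) = 5·exp(-t/2)/2. L'intégrale de l'accélération, avec v(0) = -5, donne la vitesse: v(t) = -5·exp(-t/2). En prenant ∫v(t)dt et en appliquant x(0) = 10, nous trouvons x(t) = 10·exp(-t/2). De l'équation de la position x(t) = 10·exp(-t/2), nous substituons t = 2*log(3) pour obtenir x = 10/3.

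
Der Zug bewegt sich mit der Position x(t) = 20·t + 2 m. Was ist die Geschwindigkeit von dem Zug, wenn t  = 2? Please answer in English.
We must differentiate our position equation x(t) = 20·t + 2 1 time. Taking d/dt of x(t), we find v(t) = 20. Using v(t) = 20 and substituting t = 2, we find v = 20.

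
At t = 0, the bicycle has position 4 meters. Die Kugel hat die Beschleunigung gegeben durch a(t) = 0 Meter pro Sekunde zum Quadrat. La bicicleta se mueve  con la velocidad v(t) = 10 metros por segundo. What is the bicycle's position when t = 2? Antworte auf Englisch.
We need to integrate our velocity equation v(t) = 10 1 time. Integrating velocity and using the initial condition x(0) = 4, we get x(t) = 10·t + 4. From the given position equation x(t) = 10·t + 4, we substitute t = 2 to get x = 24.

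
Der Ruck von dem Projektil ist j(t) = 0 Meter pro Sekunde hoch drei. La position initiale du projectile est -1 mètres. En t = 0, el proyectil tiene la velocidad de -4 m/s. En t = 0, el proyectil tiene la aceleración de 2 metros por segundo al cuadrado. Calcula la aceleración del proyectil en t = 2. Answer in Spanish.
Partiendo de la sacudida j(t) = 0, tomamos 1 antiderivada. Tomando ∫j(t)dt y aplicando a(0) = 2, encontramos a(t) = 2. Usando a(t) = 2 y sustituyendo t = 2, encontramos a = 2.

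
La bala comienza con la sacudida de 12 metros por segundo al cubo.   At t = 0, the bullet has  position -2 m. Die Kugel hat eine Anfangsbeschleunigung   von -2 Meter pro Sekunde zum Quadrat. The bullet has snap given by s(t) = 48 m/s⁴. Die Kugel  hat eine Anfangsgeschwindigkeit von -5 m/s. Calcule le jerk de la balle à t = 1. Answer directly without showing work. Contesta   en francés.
j(1) = 60.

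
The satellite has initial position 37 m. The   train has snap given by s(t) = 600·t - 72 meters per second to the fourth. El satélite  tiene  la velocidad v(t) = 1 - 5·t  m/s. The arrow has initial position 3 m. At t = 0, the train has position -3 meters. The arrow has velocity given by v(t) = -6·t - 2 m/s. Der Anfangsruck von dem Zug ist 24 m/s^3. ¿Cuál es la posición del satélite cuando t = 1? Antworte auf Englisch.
Starting from velocity v(t) = 1 - 5·t, we take 1 antiderivative. Taking ∫v(t)dt and applying x(0) = 37, we find x(t) = -5·t^2/2 + t + 37. We have position x(t) = -5·t^2/2 + t + 37. Substituting t = 1: x(1) = 71/2.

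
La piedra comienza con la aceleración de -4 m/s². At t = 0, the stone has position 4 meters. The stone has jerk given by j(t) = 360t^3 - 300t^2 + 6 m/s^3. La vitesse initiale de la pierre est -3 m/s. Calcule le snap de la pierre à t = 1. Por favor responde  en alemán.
Ausgehend von dem Ruck j(t) = 360·t^3 - 300·t^2 + 6, nehmen wir 1 Ableitung. Die Ableitung von dem Ruck ergibt den Snap: s(t) = 1080·t^2 - 600·t. Wir haben den Snap s(t) = 1080·t^2 - 600·t. Durch Einsetzen von t = 1: s(1) = 480.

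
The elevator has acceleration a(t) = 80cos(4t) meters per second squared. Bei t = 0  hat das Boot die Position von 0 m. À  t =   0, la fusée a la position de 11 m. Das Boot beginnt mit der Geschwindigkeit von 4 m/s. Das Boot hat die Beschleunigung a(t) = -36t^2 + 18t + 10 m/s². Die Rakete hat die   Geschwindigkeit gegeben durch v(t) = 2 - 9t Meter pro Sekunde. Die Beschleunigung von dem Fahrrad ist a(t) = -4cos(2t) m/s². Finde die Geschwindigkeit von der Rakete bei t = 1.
Aus der Gleichung für die Geschwindigkeit v(t) = 2 - 9·t, setzen wir t = 1 ein und erhalten v = -7.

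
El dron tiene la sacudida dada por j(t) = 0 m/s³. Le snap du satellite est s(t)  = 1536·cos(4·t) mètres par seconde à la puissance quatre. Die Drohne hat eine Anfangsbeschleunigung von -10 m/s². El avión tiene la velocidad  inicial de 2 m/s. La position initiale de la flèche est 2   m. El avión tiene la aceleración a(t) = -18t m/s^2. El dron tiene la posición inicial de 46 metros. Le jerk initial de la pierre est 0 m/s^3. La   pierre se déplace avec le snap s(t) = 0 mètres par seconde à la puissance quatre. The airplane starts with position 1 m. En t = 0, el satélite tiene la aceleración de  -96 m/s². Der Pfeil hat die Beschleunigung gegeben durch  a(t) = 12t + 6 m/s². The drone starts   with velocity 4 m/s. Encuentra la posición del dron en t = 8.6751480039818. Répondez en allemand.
Ausgehend von dem Ruck j(t) = 0, nehmen wir 3 Stammfunktionen. Mit ∫j(t)dt und Anwendung von a(0) = -10, finden wir a(t) = -10. Mit ∫a(t)dt und Anwendung von v(0) = 4, finden wir v(t) = 4 - 10·t. Das Integral von der Geschwindigkeit ist die Position. Mit x(0) = 46 erhalten wir x(t) = -5·t^2 + 4·t + 46. Mit x(t) = -5·t^2 + 4·t + 46 und Einsetzen von t = 8.6751480039818, finden wir x = -295.590372439020.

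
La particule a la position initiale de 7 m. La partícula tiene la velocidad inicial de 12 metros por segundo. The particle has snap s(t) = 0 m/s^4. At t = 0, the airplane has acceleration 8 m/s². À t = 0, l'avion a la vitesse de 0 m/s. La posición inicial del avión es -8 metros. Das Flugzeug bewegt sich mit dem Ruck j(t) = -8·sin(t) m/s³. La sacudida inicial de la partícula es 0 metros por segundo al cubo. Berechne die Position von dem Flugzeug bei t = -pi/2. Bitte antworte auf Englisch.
We need to integrate our jerk equation j(t) = -8·sin(t) 3 times. Finding the antiderivative of j(t) and using a(0) = 8: a(t) = 8·cos(t). Integrating acceleration and using the initial condition v(0) = 0, we get v(t) = 8·sin(t). The integral of velocity, with x(0) = -8, gives position: x(t) = -8·cos(t). We have position x(t) = -8·cos(t). Substituting t = -pi/2: x(-pi/2) = 0.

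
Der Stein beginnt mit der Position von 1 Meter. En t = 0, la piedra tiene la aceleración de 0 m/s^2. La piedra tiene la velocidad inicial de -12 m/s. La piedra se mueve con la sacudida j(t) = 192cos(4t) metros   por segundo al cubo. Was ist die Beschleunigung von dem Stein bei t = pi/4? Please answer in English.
To find the answer, we compute 1 integral of j(t) = 192·cos(4·t). Integrating jerk and using the initial condition a(0) = 0, we get a(t) = 48·sin(4·t). Using a(t) = 48·sin(4·t) and substituting t = pi/4, we find a = 0.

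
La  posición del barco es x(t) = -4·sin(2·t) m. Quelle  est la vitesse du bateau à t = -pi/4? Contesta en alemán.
Um dies zu lösen, müssen wir 1 Ableitung unserer Gleichung für die Position x(t) = -4·sin(2·t) nehmen. Durch Ableiten von der Position erhalten wir die Geschwindigkeit: v(t) = -8·cos(2·t). Mit v(t) = -8·cos(2·t) und Einsetzen von t = -pi/4, finden wir v = 0.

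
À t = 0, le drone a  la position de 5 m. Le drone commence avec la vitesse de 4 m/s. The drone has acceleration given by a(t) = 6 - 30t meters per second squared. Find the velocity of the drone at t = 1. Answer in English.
To solve this, we need to take 1 antiderivative of our acceleration equation a(t) = 6 - 30·t. Finding the integral of a(t) and using v(0) = 4: v(t) = -15·t^2 + 6·t + 4. From the given velocity equation v(t) = -15·t^2 + 6·t + 4, we substitute t = 1 to get v = -5.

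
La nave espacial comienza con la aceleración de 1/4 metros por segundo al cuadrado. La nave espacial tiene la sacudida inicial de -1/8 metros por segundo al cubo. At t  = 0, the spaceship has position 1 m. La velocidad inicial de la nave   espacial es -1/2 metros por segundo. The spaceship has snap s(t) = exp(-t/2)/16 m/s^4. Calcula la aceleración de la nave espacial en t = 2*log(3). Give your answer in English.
We need to integrate our snap equation s(t) = exp(-t/2)/16 2 times. Finding the integral of s(t) and using j(0) = -1/8: j(t) = -exp(-t/2)/8. Taking ∫j(t)dt and applying a(0) = 1/4, we find a(t) = exp(-t/2)/4. From the given acceleration equation a(t) = exp(-t/2)/4, we substitute t = 2*log(3) to get a = 1/12.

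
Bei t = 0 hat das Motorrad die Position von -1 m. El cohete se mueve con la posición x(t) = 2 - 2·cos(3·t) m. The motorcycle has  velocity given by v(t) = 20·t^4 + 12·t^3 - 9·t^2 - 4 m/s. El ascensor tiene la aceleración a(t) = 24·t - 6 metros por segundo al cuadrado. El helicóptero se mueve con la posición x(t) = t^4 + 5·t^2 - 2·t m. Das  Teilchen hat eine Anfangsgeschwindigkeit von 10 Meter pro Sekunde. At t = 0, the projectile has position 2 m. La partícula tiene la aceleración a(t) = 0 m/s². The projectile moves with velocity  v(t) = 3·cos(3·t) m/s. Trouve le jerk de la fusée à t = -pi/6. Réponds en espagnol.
Debemos derivar nuestra ecuación de la posición x(t) = 2 - 2·cos(3·t) 3 veces. Tomando d/dt de x(t), encontramos v(t) = 6·sin(3·t). Tomando d/dt de v(t), encontramos a(t) = 18·cos(3·t). Tomando d/dt de a(t), encontramos j(t) = -54·sin(3·t). Usando j(t) = -54·sin(3·t) y sustituyendo t = -pi/6, encontramos j = 54.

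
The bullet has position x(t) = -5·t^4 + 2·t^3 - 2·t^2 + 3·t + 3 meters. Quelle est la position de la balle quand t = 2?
En utilisant x(t) = -5·t^4 + 2·t^3 - 2·t^2 + 3·t + 3 et en substituant t = 2, nous trouvons x = -63.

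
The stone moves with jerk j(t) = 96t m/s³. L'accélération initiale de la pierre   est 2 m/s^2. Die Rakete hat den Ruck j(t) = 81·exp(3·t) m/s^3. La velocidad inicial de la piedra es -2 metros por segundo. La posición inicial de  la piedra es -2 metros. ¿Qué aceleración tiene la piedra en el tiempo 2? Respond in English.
Starting from jerk j(t) = 96·t, we take 1 antiderivative. Finding the integral of j(t) and using a(0) = 2: a(t) = 48·t^2 + 2. We have acceleration a(t) = 48·t^2 + 2. Substituting t = 2: a(2) = 194.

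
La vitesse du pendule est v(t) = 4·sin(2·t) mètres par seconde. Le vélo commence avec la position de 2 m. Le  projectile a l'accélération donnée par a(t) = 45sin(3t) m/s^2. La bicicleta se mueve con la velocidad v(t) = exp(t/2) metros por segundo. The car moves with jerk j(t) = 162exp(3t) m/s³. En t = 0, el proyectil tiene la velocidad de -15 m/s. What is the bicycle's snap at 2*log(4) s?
Starting from velocity v(t) = exp(t/2), we take 3 derivatives. Differentiating velocity, we get acceleration: a(t) = exp(t/2)/2. The derivative of acceleration gives jerk: j(t) = exp(t/2)/4. The derivative of jerk gives snap: s(t) = exp(t/2)/8. Using s(t) = exp(t/2)/8 and substituting t = 2*log(4), we find s = 1/2.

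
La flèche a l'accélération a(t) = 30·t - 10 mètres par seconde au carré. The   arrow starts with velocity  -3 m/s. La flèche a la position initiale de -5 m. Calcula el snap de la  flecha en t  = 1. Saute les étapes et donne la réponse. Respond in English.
At t = 1, s = 0.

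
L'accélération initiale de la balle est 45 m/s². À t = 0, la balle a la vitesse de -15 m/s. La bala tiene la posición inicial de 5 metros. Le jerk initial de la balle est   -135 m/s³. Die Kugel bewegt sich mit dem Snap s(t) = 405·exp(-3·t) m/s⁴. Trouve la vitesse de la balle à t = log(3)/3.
Pour résoudre ceci, nous devons prendre 3 intégrales de notre équation du snap s(t) = 405·exp(-3·t). En prenant ∫s(t)dt et en appliquant j(0) = -135, nous trouvons j(t) = -135·exp(-3·t). En intégrant le jerk et en utilisant la condition initiale a(0) = 45, nous obtenons a(t) = 45·exp(-3·t). En intégrant l'accélération et en utilisant la condition initiale v(0) = -15, nous obtenons v(t) = -15·exp(-3·t). En utilisant v(t) = -15·exp(-3·t) et en substituant t = log(3)/3, nous trouvons v = -5.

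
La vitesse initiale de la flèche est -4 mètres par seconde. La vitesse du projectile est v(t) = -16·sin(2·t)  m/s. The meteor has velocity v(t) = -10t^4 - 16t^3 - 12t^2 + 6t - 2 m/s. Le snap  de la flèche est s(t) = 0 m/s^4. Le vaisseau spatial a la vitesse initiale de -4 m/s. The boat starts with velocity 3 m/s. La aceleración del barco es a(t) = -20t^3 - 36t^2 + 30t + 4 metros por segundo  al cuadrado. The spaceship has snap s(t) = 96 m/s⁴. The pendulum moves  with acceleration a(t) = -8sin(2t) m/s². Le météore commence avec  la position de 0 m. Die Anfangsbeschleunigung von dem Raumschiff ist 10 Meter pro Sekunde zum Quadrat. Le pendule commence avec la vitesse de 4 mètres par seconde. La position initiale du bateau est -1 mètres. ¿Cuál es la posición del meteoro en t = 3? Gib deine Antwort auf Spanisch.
Partiendo de la velocidad v(t) = -10·t^4 - 16·t^3 - 12·t^2 + 6·t - 2, tomamos 1 integral. La antiderivada de la velocidad, con x(0) = 0, da la posición: x(t) = -2·t^5 - 4·t^4 - 4·t^3 + 3·t^2 - 2·t. Usando x(t) = -2·t^5 - 4·t^4 - 4·t^3 + 3·t^2 - 2·t y sustituyendo t = 3, encontramos x = -897.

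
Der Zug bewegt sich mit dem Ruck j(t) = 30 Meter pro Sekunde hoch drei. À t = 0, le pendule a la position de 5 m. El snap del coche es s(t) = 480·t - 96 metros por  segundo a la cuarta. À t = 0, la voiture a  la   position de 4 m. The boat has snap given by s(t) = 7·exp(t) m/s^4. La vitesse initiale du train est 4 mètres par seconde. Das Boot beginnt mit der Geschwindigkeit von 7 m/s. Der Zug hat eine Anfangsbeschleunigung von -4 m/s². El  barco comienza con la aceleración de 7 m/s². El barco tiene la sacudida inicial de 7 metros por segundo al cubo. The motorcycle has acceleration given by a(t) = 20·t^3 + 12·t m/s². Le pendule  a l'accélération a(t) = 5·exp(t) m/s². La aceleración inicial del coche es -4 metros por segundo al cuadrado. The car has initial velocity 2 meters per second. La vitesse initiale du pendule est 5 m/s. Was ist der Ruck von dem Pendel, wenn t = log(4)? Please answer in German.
Um dies zu lösen, müssen wir 1 Ableitung unserer Gleichung für die Beschleunigung a(t) = 5·exp(t) nehmen. Mit d/dt von a(t) finden wir j(t) = 5·exp(t). Mit j(t) = 5·exp(t) und Einsetzen von t = log(4), finden wir j = 20.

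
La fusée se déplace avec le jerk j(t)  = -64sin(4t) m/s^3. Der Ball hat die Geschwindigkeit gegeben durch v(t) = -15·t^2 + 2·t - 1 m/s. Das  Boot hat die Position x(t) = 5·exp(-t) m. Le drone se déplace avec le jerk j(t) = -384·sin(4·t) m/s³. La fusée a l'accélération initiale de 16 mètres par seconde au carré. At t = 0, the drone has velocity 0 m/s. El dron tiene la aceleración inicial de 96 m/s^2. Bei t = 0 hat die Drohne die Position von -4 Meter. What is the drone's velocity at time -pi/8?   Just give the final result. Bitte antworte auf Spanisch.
La velocidad en t = -pi/8 es v = -24.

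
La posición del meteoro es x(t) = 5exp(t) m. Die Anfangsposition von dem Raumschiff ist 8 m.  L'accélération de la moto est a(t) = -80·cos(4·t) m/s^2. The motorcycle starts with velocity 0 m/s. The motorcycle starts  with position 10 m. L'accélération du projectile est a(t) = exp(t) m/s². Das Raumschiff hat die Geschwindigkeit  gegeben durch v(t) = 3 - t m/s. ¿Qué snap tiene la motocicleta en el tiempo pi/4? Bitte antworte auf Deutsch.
Um dies zu lösen, müssen wir 2 Ableitungen unserer Gleichung für die Beschleunigung a(t) = -80·cos(4·t) nehmen. Die Ableitung von der Beschleunigung ergibt den Ruck: j(t) = 320·sin(4·t). Durch Ableiten von dem Ruck erhalten wir den Snap: s(t) = 1280·cos(4·t). Mit s(t) = 1280·cos(4·t) und Einsetzen von t = pi/4, finden wir s = -1280.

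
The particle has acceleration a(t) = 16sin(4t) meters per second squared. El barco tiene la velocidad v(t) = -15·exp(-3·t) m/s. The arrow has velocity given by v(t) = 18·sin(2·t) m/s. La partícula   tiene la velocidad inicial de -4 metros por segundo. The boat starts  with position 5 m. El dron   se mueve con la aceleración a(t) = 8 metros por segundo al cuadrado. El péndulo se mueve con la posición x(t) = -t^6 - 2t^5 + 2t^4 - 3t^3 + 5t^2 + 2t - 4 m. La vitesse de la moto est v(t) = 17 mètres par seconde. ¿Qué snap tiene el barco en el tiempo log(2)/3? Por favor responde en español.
Para resolver esto, necesitamos tomar 3 derivadas de nuestra ecuación de la velocidad v(t) = -15·exp(-3·t). Tomando d/dt de v(t), encontramos a(t) = 45·exp(-3·t). Tomando d/dt de a(t), encontramos j(t) = -135·exp(-3·t). Tomando d/dt de j(t), encontramos s(t) = 405·exp(-3·t). Usando s(t) = 405·exp(-3·t) y sustituyendo t = log(2)/3, encontramos s = 405/2.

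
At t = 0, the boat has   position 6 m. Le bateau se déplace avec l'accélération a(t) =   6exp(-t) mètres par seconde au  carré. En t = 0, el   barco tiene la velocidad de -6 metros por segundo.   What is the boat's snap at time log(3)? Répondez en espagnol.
Partiendo de la aceleración a(t) = 6·exp(-t), tomamos 2 derivadas. La derivada de la aceleración da la sacudida: j(t) = -6·exp(-t). Tomando d/dt de j(t), encontramos s(t) = 6·exp(-t). Tenemos el snap s(t) = 6·exp(-t). Sustituyendo t = log(3): s(log(3)) = 2.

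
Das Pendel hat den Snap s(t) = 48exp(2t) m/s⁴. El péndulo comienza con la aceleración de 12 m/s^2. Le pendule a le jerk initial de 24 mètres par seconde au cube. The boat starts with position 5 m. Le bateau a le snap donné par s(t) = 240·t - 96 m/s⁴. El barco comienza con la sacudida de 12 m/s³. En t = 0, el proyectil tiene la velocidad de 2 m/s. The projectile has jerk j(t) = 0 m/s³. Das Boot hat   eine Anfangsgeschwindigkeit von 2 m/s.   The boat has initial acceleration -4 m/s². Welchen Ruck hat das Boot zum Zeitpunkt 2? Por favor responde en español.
Partiendo del snap s(t) = 240·t - 96, tomamos 1 antiderivada. Integrando el snap y usando la condición inicial j(0) = 12, obtenemos j(t) = 120·t^2 - 96·t + 12. Usando j(t) = 120·t^2 - 96·t + 12 y sustituyendo t = 2, encontramos j = 300.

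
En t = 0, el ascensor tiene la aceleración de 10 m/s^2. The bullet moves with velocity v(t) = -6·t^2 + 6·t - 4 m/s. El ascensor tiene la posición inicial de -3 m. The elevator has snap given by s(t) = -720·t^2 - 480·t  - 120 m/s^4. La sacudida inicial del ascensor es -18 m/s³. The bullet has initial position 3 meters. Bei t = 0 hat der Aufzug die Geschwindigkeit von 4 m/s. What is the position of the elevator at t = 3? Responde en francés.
En partant du snap s(t) = -720·t^2 - 480·t - 120, nous prenons 4 intégrales. L'intégrale du snap est le jerk. En utilisant j(0) = -18, nous obtenons j(t) = -240·t^3 - 240·t^2 - 120·t - 18. La primitive du jerk est l'accélération. En utilisant a(0) = 10, nous obtenons a(t) = -60·t^4 - 80·t^3 - 60·t^2 - 18·t + 10. L'intégrale de l'accélération est la vitesse. En utilisant v(0) = 4, nous obtenons v(t) = -12·t^5 - 20·t^4 - 20·t^3 - 9·t^2 + 10·t + 4. En prenant ∫v(t)dt et en appliquant x(0) = -3, nous trouvons x(t) = -2·t^6 - 4·t^5 - 5·t^4 - 3·t^3 + 5·t^2 + 4·t - 3. En utilisant x(t) = -2·t^6 - 4·t^5 - 5·t^4 - 3·t^3 + 5·t^2 + 4·t - 3 et en substituant t = 3, nous trouvons x = -2862.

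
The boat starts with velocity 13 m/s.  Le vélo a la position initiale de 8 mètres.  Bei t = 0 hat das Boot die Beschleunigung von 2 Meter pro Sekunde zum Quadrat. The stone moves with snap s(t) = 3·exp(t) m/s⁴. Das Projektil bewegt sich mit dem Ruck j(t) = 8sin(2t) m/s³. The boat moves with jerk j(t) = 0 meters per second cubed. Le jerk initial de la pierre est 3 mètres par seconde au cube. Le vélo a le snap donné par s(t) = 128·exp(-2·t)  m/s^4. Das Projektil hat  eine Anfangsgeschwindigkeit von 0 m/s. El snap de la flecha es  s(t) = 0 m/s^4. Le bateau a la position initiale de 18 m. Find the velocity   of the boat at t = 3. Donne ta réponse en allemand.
Wir müssen unsere Gleichung für den Ruck j(t) = 0 2-mal integrieren. Die Stammfunktion von dem Ruck ist die Beschleunigung. Mit a(0) = 2 erhalten wir a(t) = 2. Die Stammfunktion von der Beschleunigung ist die Geschwindigkeit. Mit v(0) = 13 erhalten wir v(t) = 2·t + 13. Aus der Gleichung für die Geschwindigkeit v(t) = 2·t + 13, setzen wir t = 3 ein und erhalten v = 19.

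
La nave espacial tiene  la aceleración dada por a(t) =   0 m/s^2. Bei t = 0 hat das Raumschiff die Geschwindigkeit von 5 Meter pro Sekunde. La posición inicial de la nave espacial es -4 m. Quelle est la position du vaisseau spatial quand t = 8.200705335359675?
Nous devons intégrer notre équation de l'accélération a(t) = 0 2 fois. La primitive de l'accélération est la vitesse. En utilisant v(0) = 5, nous obtenons v(t) = 5. En intégrant la vitesse et en utilisant la condition initiale x(0) = -4, nous obtenons x(t) = 5·t - 4. De l'équation de la position x(t) = 5·t - 4, nous substituons t = 8.200705335359675 pour obtenir x = 37.0035266767984.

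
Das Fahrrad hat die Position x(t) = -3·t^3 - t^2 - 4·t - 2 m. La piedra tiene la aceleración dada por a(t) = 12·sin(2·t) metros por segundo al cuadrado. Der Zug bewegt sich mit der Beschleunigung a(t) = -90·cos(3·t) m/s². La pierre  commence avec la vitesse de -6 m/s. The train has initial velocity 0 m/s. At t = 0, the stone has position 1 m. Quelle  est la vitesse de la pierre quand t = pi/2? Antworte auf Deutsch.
Wir müssen unsere Gleichung für die Beschleunigung a(t) = 12·sin(2·t) 1-mal integrieren. Mit ∫a(t)dt und Anwendung von v(0) = -6, finden wir v(t) = -6·cos(2·t). Wir haben die Geschwindigkeit v(t) = -6·cos(2·t). Durch Einsetzen von t = pi/2: v(pi/2) = 6.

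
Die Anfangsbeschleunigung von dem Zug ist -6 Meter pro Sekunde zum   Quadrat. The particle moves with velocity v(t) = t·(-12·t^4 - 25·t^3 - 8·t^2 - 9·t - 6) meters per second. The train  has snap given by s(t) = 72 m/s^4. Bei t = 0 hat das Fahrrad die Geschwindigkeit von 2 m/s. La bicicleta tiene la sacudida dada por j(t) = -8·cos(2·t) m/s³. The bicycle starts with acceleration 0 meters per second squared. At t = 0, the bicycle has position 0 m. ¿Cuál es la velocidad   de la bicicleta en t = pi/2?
Necesitamos integrar nuestra ecuación de la sacudida j(t) = -8·cos(2·t) 2 veces. La integral de la sacudida, con a(0) = 0, da la aceleración: a(t) = -4·sin(2·t). La antiderivada de la aceleración es la velocidad. Usando v(0) = 2, obtenemos v(t) = 2·cos(2·t). Tenemos la velocidad v(t) = 2·cos(2·t). Sustituyendo t = pi/2: v(pi/2) = -2.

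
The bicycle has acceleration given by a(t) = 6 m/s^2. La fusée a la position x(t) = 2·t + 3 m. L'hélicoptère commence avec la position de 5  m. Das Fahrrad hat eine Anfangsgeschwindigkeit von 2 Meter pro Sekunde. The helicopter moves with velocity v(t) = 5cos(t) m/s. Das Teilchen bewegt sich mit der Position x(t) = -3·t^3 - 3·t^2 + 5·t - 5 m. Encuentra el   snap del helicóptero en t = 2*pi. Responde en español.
Debemos derivar nuestra ecuación de la velocidad v(t) = 5·cos(t) 3 veces. La derivada de la velocidad da la aceleración: a(t) = -5·sin(t). Tomando d/dt de a(t), encontramos j(t) = -5·cos(t). Tomando d/dt de j(t), encontramos s(t) = 5·sin(t). Usando s(t) = 5·sin(t) y sustituyendo t = 2*pi, encontramos s = 0.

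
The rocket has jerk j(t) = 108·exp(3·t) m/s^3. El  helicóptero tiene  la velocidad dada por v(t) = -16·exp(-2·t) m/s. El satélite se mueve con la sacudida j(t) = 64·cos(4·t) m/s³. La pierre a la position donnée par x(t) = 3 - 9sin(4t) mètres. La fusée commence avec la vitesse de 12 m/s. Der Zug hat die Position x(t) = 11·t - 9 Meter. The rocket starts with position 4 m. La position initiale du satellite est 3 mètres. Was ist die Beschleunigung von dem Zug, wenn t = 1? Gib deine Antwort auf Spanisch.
Para resolver esto, necesitamos tomar 2 derivadas de nuestra ecuación de la posición x(t) = 11·t - 9. Derivando la posición, obtenemos la velocidad: v(t) = 11. Derivando la velocidad, obtenemos la aceleración: a(t) = 0. De la ecuación de la aceleración a(t) = 0, sustituimos t = 1 para obtener a = 0.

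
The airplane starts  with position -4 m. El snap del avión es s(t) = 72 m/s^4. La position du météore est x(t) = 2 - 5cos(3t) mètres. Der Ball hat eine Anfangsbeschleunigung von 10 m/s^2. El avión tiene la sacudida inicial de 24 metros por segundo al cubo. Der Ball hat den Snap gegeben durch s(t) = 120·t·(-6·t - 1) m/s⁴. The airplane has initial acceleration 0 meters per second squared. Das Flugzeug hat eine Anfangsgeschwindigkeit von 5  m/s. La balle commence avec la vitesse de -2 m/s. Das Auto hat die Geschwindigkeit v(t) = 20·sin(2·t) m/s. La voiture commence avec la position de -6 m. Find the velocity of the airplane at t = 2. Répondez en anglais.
Starting from snap s(t) = 72, we take 3 antiderivatives. Finding the integral of s(t) and using j(0) = 24: j(t) = 72·t + 24. Taking ∫j(t)dt and applying a(0) = 0, we find a(t) = 12·t·(3·t + 2). Integrating acceleration and using the initial condition v(0) = 5, we get v(t) = 12·t^3 + 12·t^2 + 5. Using v(t) = 12·t^3 + 12·t^2 + 5 and substituting t = 2, we find v = 149.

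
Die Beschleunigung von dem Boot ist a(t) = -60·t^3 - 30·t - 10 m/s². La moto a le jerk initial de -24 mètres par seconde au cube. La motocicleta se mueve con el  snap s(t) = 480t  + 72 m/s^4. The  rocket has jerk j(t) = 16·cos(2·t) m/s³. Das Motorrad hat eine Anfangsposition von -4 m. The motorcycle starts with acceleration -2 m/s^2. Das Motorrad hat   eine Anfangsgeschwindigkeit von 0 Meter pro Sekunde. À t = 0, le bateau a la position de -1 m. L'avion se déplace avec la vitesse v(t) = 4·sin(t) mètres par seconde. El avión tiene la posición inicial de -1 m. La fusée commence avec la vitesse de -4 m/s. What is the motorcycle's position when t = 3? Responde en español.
Necesitamos integrar nuestra ecuación del snap s(t) = 480·t + 72 4 veces. La integral del snap es la sacudida. Usando j(0) = -24, obtenemos j(t) = 240·t^2 + 72·t - 24. Tomando ∫j(t)dt y aplicando a(0) = -2, encontramos a(t) = 80·t^3 + 36·t^2 - 24·t - 2. La integral de la aceleración es la velocidad. Usando v(0) = 0, obtenemos v(t) = 2·t·(10·t^3 + 6·t^2 - 6·t - 1). Integrando la velocidad y usando la condición inicial x(0) = -4, obtenemos x(t) = 4·t^5 + 3·t^4 - 4·t^3 - t^2 - 4. Tenemos la posición x(t) = 4·t^5 + 3·t^4 - 4·t^3 - t^2 - 4. Sustituyendo t = 3: x(3) = 1094.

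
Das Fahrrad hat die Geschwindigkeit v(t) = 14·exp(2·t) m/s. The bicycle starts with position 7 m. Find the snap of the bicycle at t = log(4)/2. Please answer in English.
To solve this, we need to take 3 derivatives of our velocity equation v(t) = 14·exp(2·t). The derivative of velocity gives acceleration: a(t) = 28·exp(2·t). The derivative of acceleration gives jerk: j(t) = 56·exp(2·t). Taking d/dt of j(t), we find s(t) = 112·exp(2·t). Using s(t) = 112·exp(2·t) and substituting t = log(4)/2, we find s = 448.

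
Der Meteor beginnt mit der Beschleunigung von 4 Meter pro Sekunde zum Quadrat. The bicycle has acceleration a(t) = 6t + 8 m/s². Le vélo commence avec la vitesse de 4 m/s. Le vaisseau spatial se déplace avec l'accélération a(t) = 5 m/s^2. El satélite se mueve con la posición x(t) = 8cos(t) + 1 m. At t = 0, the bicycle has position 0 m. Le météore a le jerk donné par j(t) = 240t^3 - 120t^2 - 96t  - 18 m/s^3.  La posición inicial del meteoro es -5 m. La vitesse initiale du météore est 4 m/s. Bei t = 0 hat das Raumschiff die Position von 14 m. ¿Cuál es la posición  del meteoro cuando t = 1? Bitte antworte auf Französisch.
Pour résoudre ceci, nous devons prendre 3 intégrales de notre équation du jerk j(t) = 240·t^3 - 120·t^2 - 96·t - 18. En intégrant le jerk et en utilisant la condition initiale a(0) = 4, nous obtenons a(t) = 60·t^4 - 40·t^3 - 48·t^2 - 18·t + 4. En intégrant l'accélération et en utilisant la condition initiale v(0) = 4, nous obtenons v(t) = 12·t^5 - 10·t^4 - 16·t^3 - 9·t^2 + 4·t + 4. En intégrant la vitesse et en utilisant la condition initiale x(0) = -5, nous obtenons x(t) = 2·t^6 - 2·t^5 - 4·t^4 - 3·t^3 + 2·t^2 + 4·t - 5. De l'équation de la position x(t) = 2·t^6 - 2·t^5 - 4·t^4 - 3·t^3 + 2·t^2 + 4·t - 5, nous substituons t = 1 pour obtenir x = -6.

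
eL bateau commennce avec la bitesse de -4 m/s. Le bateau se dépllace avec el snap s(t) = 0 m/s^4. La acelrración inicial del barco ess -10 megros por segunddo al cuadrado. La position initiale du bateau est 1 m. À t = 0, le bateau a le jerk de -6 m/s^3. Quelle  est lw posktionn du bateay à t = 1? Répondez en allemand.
Ausgehend von dem Snap s(t) = 0, nehmen wir 4 Stammfunktionen. Durch Integration von dem Snap und Verwendung der Anfangsbedingung j(0) = -6, erhalten wir j(t) = -6. Durch Integration von dem Ruck und Verwendung der Anfangsbedingung a(0) = -10, erhalten wir a(t) = -6·t - 10. Die Stammfunktion von der Beschleunigung ist die Geschwindigkeit. Mit v(0) = -4 erhalten wir v(t) = -3·t^2 - 10·t - 4. Mit ∫v(t)dt und Anwendung von x(0) = 1, finden wir x(t) = -t^3 - 5·t^2 - 4·t + 1. Mit x(t) = -t^3 - 5·t^2 - 4·t + 1 und Einsetzen von t = 1, finden wir x = -9.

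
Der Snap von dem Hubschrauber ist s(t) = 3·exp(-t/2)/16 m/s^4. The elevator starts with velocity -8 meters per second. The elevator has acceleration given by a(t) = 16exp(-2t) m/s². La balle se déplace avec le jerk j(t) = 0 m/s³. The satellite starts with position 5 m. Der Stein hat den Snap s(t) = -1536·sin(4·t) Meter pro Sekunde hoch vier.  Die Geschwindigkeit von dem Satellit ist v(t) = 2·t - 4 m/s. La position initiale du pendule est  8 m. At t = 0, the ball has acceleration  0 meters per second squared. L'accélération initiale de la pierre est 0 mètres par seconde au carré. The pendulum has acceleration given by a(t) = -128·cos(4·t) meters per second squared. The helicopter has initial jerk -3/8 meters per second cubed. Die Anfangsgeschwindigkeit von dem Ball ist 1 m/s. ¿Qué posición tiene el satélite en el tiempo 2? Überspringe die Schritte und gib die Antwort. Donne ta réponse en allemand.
Die Position bei t = 2 ist x = 1.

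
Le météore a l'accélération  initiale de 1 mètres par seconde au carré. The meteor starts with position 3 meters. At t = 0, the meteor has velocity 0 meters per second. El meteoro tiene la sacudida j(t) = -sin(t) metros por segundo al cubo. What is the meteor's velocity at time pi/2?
We must find the integral of our jerk equation j(t) = -sin(t) 2 times. Taking ∫j(t)dt and applying a(0) = 1, we find a(t) = cos(t). The antiderivative of acceleration, with v(0) = 0, gives velocity: v(t) = sin(t). We have velocity v(t) = sin(t). Substituting t = pi/2: v(pi/2) = 1.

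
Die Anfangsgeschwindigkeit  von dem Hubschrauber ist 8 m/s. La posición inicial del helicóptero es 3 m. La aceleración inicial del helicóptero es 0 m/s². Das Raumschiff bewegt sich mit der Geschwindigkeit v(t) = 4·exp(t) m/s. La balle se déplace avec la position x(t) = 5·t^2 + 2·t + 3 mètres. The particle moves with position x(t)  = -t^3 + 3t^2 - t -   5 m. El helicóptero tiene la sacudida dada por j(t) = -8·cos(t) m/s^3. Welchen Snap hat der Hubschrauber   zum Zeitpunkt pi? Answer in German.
Um dies zu lösen, müssen wir 1 Ableitung unserer Gleichung für den Ruck j(t) = -8·cos(t) nehmen. Durch Ableiten von dem Ruck erhalten wir den Snap: s(t) = 8·sin(t). Mit s(t) = 8·sin(t) und Einsetzen von t = pi, finden wir s = 0.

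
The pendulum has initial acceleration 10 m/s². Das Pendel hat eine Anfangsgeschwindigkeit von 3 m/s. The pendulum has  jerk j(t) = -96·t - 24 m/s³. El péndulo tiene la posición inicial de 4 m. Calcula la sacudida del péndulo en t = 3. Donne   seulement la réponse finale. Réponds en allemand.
Bei t = 3, j = -312.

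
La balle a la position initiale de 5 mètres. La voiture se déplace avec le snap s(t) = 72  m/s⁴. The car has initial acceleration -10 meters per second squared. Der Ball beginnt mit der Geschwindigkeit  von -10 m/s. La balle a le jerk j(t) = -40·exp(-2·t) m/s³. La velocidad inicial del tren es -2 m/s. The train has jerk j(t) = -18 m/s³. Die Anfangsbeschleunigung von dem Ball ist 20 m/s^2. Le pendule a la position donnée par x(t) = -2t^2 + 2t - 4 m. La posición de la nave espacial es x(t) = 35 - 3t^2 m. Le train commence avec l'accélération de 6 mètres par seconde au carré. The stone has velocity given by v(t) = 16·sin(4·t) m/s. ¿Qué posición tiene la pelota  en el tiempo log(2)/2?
Para resolver esto, necesitamos tomar 3 integrales de nuestra ecuación de la sacudida j(t) = -40·exp(-2·t). La antiderivada de la sacudida, con a(0) = 20, da la aceleración: a(t) = 20·exp(-2·t). Tomando ∫a(t)dt y aplicando v(0) = -10, encontramos v(t) = -10·exp(-2·t). Integrando la velocidad y usando la condición inicial x(0) = 5, obtenemos x(t) = 5·exp(-2·t). Tenemos la posición x(t) = 5·exp(-2·t). Sustituyendo t = log(2)/2: x(log(2)/2) = 5/2.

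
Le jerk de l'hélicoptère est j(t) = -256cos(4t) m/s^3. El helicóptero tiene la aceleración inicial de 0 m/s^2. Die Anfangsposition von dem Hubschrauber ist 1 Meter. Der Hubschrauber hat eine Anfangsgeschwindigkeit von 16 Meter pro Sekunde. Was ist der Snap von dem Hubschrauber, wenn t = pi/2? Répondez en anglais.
To solve this, we need to take 1 derivative of our jerk equation j(t) = -256·cos(4·t). Differentiating jerk, we get snap: s(t) = 1024·sin(4·t). From the given snap equation s(t) = 1024·sin(4·t), we substitute t = pi/2 to get s = 0.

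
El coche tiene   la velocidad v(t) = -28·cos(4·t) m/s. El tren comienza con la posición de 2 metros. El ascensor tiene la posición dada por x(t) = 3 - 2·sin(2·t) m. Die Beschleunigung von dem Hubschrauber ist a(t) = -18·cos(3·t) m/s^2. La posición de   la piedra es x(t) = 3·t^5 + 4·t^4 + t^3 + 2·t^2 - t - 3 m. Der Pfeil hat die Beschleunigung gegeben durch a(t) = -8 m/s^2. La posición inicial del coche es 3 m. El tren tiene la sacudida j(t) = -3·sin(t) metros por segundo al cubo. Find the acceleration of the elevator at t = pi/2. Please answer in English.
Starting from position x(t) = 3 - 2·sin(2·t), we take 2 derivatives. Differentiating position, we get velocity: v(t) = -4·cos(2·t). The derivative of velocity gives acceleration: a(t) = 8·sin(2·t). We have acceleration a(t) = 8·sin(2·t). Substituting t = pi/2: a(pi/2) = 0.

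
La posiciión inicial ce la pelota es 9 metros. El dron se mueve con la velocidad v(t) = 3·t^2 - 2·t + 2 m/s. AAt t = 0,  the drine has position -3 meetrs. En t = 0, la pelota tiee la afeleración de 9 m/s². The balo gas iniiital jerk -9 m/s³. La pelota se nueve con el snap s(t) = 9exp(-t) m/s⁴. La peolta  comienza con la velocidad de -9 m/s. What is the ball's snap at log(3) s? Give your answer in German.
Wir haben den Snap s(t) = 9·exp(-t). Durch Einsetzen von t = log(3): s(log(3)) = 3.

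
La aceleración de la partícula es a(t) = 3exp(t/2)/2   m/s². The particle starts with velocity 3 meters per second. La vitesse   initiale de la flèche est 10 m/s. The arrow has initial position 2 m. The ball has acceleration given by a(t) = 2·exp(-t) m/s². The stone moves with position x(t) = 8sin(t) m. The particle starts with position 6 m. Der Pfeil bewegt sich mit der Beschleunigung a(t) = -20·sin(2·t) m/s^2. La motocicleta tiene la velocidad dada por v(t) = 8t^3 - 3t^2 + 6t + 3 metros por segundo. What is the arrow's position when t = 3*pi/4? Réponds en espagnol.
Necesitamos integrar nuestra ecuación de la aceleración a(t) = -20·sin(2·t) 2 veces. Tomando ∫a(t)dt y aplicando v(0) = 10, encontramos v(t) = 10·cos(2·t). La antiderivada de la velocidad, con x(0) = 2, da la posición: x(t) = 5·sin(2·t) + 2. De la ecuación de la posición x(t) = 5·sin(2·t) + 2, sustituimos t = 3*pi/4 para obtener x = -3.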